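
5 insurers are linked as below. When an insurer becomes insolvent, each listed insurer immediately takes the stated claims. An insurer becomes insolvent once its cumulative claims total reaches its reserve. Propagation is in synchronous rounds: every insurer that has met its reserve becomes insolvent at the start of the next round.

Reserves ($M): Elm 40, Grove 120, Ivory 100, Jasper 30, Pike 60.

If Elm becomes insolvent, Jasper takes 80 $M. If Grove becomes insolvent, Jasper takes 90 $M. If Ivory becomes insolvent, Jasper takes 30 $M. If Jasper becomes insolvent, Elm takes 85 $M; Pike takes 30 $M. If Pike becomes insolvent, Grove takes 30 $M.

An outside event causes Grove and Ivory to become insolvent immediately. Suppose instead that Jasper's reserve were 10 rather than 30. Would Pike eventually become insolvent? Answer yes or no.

With Jasper's reserve at 10:
Round 1 — Grove, Ivory become insolvent (initial).
  Jasper: +90+30 → 120 ≥ 10
Round 2 — Jasper becomes insolvent.
  Elm: +85 → 85 ≥ 40
  Pike: +30 → 30 < 60
Round 3 — Elm becomes insolvent.
No further insolvencies.

no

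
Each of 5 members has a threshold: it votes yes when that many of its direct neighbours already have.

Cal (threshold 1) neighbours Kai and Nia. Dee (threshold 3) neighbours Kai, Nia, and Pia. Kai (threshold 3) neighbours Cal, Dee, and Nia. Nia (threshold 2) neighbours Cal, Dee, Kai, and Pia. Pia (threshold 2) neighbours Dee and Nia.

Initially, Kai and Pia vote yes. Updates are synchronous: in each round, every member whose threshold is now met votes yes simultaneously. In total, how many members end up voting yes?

5

Round 1 — Kai, Pia vote yes (initial).
Round 2 — checking thresholds:
  Cal: 1 of 2 neighbours ≥ 1, votes yes.
  Dee: 2 of 3 neighbours < 3, holds.
  Nia: 2 of 4 neighbours ≥ 2, votes yes.
Round 3 — checking thresholds:
  Dee: 3 of 3 neighbours ≥ 3, votes yes.
Round 4 — no new yes votes; cascade stops.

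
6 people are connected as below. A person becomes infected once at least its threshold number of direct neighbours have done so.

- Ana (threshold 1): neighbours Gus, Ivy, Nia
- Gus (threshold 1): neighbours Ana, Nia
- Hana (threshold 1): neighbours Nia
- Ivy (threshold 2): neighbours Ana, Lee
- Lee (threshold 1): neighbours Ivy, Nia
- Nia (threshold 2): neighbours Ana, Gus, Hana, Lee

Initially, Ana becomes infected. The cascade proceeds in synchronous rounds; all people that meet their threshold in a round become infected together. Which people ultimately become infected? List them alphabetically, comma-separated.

Ana, Gus, Hana, Ivy, Lee, Nia

Round 1 — Ana becomes infected (initial).
Round 2 — checking thresholds:
  Gus: 1 of 2 neighbours ≥ 1, becomes infected.
  Ivy: 1 of 2 neighbours < 2, not yet.
  Nia: 1 of 4 neighbours < 2, not yet.
Round 3 — checking thresholds:
  Ivy: 1 of 2 neighbours < 2, not yet.
  Nia: 2 of 4 neighbours ≥ 2, becomes infected.
Round 4 — checking thresholds:
  Hana: 1 of 1 neighbours ≥ 1, becomes infected.
  Ivy: 1 of 2 neighbours < 2, not yet.
  Lee: 1 of 2 neighbours ≥ 1, becomes infected.
Round 5 — checking thresholds:
  Ivy: 2 of 2 neighbours ≥ 2, becomes infected.
Round 6 — no new infections; cascade stops.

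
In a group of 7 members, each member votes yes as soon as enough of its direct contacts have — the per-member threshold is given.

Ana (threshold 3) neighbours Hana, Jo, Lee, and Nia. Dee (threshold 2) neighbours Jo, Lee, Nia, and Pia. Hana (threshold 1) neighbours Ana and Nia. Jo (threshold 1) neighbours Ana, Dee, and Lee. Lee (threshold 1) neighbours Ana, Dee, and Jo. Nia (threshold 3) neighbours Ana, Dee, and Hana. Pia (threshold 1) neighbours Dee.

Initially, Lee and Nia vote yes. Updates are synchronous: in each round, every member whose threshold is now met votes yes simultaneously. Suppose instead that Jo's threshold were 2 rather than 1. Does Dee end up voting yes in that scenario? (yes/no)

With Jo's threshold at 2:
Round 1 — Lee, Nia vote yes (initial).
Round 2 — checking thresholds:
  Ana: 2 of 4 neighbours < 3, holds.
  Dee: 2 of 4 neighbours ≥ 2, votes yes.
  Hana: 1 of 2 neighbours ≥ 1, votes yes.
  Jo: 1 of 3 neighbours < 2, holds.
Round 3 — checking thresholds:
  Ana: 3 of 4 neighbours ≥ 3, votes yes.
  Jo: 2 of 3 neighbours ≥ 2, votes yes.
  Pia: 1 of 1 neighbours ≥ 1, votes yes.
Round 4 — no new yes votes; cascade stops.

yes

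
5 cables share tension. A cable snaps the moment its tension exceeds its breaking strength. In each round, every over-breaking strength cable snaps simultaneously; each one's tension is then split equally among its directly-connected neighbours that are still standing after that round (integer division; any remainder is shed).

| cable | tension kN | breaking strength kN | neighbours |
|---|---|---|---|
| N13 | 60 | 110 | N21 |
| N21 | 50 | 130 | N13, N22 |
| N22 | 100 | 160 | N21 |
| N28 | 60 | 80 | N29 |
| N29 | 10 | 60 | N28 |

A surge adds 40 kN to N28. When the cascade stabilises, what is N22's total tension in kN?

100

Round 1 — N28 at 100 > 80. N28 snaps.
  N28 sheds 100 kN to N29: 100 each.
    N29: 10+100 = 110 > 60
Round 2 — N29 snaps.
  N29 sheds 110 kN: no online neighbours, lost.
No further breaks.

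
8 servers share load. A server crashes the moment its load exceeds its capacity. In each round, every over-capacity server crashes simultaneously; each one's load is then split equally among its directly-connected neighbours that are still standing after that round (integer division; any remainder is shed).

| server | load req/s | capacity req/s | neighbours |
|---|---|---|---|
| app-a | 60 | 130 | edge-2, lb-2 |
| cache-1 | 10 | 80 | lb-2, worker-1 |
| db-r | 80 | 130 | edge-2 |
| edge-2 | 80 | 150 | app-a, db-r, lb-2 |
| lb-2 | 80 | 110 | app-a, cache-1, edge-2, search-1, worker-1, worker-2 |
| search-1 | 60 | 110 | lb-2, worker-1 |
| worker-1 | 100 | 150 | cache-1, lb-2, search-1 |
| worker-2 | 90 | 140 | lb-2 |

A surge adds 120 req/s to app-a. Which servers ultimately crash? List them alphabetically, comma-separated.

Round 1 — app-a at 180 > 130. app-a crashes.
  app-a sheds 180 req/s to edge-2, lb-2: 90 each.
    edge-2: 80+90 = 170 > 150
    lb-2: 80+90 = 170 > 110
Round 2 — edge-2, lb-2 crash.
  edge-2 sheds 170 req/s to db-r: 170 each.
    db-r: 80+170 = 250 > 130
  lb-2 sheds 170 req/s to cache-1, search-1, worker-1, worker-2: 42 each (2 lost).
    cache-1: 10+42 = 52 ≤ 80
    search-1: 60+42 = 102 ≤ 110
    worker-1: 100+42 = 142 ≤ 150
    worker-2: 90+42 = 132 ≤ 140
Round 3 — db-r crashes.
  db-r sheds 250 req/s: no online neighbours, lost.
No further crashes.

app-a, db-r, edge-2, lb-2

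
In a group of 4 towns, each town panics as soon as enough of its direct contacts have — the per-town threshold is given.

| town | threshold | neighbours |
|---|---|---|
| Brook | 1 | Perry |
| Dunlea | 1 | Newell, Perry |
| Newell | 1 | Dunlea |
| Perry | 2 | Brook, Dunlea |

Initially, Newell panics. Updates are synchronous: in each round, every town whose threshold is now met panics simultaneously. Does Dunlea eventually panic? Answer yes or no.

yes

Round 1 — Newell panics (initial).
Round 2 — checking thresholds:
  Dunlea: 1 of 2 neighbours ≥ 1, panics.
Round 3 — no new panics; cascade stops.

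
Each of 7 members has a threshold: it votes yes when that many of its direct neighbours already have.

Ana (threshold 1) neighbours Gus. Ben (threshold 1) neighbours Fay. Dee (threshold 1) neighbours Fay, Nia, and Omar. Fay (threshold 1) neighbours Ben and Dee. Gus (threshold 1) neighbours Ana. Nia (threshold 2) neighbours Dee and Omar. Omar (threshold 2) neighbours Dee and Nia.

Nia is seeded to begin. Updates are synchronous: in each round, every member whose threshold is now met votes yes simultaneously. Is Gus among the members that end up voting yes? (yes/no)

Round 1 — Nia votes yes (initial).
Round 2 — checking thresholds:
  Dee: 1 of 3 neighbours ≥ 1, votes yes.
  Omar: 1 of 2 neighbours < 2, not yet.
Round 3 — checking thresholds:
  Fay: 1 of 2 neighbours ≥ 1, votes yes.
  Omar: 2 of 2 neighbours ≥ 2, votes yes.
Round 4 — checking thresholds:
  Ben: 1 of 1 neighbours ≥ 1, votes yes.
Round 5 — no new yes votes; cascade stops.

no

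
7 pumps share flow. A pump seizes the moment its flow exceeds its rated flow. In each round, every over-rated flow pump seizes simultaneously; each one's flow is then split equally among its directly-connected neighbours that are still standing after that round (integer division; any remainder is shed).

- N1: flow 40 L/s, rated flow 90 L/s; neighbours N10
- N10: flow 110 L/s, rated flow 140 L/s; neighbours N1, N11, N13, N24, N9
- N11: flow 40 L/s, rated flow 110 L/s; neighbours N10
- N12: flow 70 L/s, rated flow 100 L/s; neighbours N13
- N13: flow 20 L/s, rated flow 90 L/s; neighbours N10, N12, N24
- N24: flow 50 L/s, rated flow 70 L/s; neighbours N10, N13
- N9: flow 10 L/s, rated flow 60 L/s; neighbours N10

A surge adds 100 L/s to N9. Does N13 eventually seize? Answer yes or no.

yes

Round 1 — N9 at 110 > 60. N9 seizes.
  N9 sheds 110 L/s to N10: 110 each.
    N10: 110+110 = 220 > 140
Round 2 — N10 seizes.
  N10 sheds 220 L/s to N1, N11, N13, N24: 55 each.
    N1: 40+55 = 95 > 90
    N11: 40+55 = 95 ≤ 110
    N13: 20+55 = 75 ≤ 90
    N24: 50+55 = 105 > 70
Round 3 — N1, N24 seize.
  N1 sheds 95 L/s: no online neighbours, lost.
  N24 sheds 105 L/s to N13: 105 each.
    N13: 75+105 = 180 > 90
Round 4 — N13 seizes.
  N13 sheds 180 L/s to N12: 180 each.
    N12: 70+180 = 250 > 100
Round 5 — N12 seizes.
  N12 sheds 250 L/s: no online neighbours, lost.
No further seizures.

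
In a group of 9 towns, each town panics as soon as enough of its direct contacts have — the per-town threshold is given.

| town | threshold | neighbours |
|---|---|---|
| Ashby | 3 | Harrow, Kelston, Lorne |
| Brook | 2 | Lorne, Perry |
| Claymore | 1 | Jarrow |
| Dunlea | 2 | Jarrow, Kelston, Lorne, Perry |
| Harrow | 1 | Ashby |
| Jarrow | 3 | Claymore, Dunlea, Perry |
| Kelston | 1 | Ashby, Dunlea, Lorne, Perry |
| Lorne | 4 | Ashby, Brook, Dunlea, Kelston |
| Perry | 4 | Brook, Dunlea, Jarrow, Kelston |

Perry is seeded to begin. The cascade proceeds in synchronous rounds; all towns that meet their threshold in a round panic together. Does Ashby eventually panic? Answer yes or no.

Round 1 — Perry panics (initial).
Round 2 — checking thresholds:
  Brook: 1 of 2 neighbours < 2, not yet.
  Dunlea: 1 of 4 neighbours < 2, not yet.
  Jarrow: 1 of 3 neighbours < 3, not yet.
  Kelston: 1 of 4 neighbours ≥ 1, panics.
Round 3 — checking thresholds:
  Ashby: 1 of 3 neighbours < 3, not yet.
  Brook: 1 of 2 neighbours < 2, not yet.
  Dunlea: 2 of 4 neighbours ≥ 2, panics.
  Jarrow: 1 of 3 neighbours < 3, not yet.
  Lorne: 1 of 4 neighbours < 4, not yet.
Round 4 — no new panics; cascade stops.

no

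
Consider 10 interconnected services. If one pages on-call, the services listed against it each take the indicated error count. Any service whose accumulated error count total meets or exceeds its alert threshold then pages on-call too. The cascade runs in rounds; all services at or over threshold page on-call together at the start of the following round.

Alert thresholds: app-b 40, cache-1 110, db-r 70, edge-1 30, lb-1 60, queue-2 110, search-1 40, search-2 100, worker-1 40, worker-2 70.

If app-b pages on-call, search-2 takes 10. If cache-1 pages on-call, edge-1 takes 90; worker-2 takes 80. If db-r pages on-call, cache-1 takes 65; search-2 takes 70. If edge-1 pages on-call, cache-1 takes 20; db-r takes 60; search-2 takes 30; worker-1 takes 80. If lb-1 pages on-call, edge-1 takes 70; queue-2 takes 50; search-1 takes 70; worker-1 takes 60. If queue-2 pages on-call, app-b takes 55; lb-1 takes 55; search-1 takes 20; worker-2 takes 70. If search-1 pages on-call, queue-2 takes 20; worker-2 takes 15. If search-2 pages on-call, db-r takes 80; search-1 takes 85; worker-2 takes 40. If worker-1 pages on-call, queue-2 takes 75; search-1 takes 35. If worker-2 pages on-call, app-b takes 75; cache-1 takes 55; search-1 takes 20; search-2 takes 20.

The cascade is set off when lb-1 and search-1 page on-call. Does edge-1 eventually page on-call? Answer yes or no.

Round 1 — lb-1, search-1 page on-call (initial).
  edge-1: +70 → 70 ≥ 30
  queue-2: +50+20 → 70 < 110
  worker-1: +60 → 60 ≥ 40
  worker-2: +15 → 15 < 70
Round 2 — edge-1, worker-1 page on-call.
  cache-1: +20 → 20 < 110
  db-r: +60 → 60 < 70
  queue-2: +75 → 145 ≥ 110
  search-2: +30 → 30 < 100
Round 3 — queue-2 pages on-call.
  app-b: +55 → 55 ≥ 40
  worker-2: +70 → 85 ≥ 70
Round 4 — app-b, worker-2 page on-call.
  cache-1: +55 → 75 < 110
  search-2: +10+20 → 60 < 100
No further pages.

yes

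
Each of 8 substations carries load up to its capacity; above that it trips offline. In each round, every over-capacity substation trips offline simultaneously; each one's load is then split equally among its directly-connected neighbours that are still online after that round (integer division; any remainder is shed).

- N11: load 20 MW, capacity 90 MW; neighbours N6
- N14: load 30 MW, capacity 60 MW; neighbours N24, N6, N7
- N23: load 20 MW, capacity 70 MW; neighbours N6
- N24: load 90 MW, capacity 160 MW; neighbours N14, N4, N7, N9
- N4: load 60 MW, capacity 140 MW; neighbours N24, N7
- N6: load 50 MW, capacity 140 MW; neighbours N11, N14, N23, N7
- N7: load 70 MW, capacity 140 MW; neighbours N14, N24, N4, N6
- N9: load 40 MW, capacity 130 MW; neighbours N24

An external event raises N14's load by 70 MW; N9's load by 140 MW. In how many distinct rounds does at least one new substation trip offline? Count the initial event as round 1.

5

Round 1 — N14 at 100 > 60; N9 at 180 > 130. N14, N9 trip offline.
  N14 sheds 100 MW to N24, N6, N7: 33 each (1 lost).
    N24: 90+33 = 123 ≤ 160
    N6: 50+33 = 83 ≤ 140
    N7: 70+33 = 103 ≤ 140
  N9 sheds 180 MW to N24: 180 each.
    N24: 123+180 = 303 > 160
Round 2 — N24 trips offline.
  N24 sheds 303 MW to N4, N7: 151 each (1 lost).
    N4: 60+151 = 211 > 140
    N7: 103+151 = 254 > 140
Round 3 — N4, N7 trip offline.
  N4 sheds 211 MW: no online neighbours, lost.
  N7 sheds 254 MW to N6: 254 each.
    N6: 83+254 = 337 > 140
Round 4 — N6 trips offline.
  N6 sheds 337 MW to N11, N23: 168 each (1 lost).
    N11: 20+168 = 188 > 90
    N23: 20+168 = 188 > 70
Round 5 — N11, N23 trip offline.
  N11 sheds 188 MW: no online neighbours, lost.
  N23 sheds 188 MW: no online neighbours, lost.
No further trips.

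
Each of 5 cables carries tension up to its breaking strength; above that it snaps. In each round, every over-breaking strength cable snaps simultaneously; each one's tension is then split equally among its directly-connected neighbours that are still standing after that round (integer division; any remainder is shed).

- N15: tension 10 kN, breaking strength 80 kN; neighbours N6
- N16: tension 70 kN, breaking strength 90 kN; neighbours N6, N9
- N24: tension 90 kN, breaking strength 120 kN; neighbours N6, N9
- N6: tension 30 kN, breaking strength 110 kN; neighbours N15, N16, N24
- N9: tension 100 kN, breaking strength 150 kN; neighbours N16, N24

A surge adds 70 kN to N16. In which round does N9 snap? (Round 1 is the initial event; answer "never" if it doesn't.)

Round 1 — N16 at 140 > 90. N16 snaps.
  N16 sheds 140 kN to N6, N9: 70 each.
    N6: 30+70 = 100 ≤ 110
    N9: 100+70 = 170 > 150
Round 2 — N9 snaps.
  N9 sheds 170 kN to N24: 170 each.
    N24: 90+170 = 260 > 120
Round 3 — N24 snaps.
  N24 sheds 260 kN to N6: 260 each.
    N6: 100+260 = 360 > 110
Round 4 — N6 snaps.
  N6 sheds 360 kN to N15: 360 each.
    N15: 10+360 = 370 > 80
Round 5 — N15 snaps.
  N15 sheds 370 kN: no online neighbours, lost.
No further breaks.

2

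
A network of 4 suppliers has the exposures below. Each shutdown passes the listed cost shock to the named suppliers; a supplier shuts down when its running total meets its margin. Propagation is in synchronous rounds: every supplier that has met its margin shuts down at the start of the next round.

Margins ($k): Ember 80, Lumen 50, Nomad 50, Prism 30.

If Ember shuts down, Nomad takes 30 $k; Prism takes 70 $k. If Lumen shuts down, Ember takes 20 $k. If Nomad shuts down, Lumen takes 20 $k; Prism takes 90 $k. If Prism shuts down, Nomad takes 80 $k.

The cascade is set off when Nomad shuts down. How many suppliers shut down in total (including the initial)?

2

Round 1 — Nomad shuts down (initial).
  Lumen: +20 → 20 < 50
  Prism: +90 → 90 ≥ 30
Round 2 — Prism shuts down.
No further shutdowns.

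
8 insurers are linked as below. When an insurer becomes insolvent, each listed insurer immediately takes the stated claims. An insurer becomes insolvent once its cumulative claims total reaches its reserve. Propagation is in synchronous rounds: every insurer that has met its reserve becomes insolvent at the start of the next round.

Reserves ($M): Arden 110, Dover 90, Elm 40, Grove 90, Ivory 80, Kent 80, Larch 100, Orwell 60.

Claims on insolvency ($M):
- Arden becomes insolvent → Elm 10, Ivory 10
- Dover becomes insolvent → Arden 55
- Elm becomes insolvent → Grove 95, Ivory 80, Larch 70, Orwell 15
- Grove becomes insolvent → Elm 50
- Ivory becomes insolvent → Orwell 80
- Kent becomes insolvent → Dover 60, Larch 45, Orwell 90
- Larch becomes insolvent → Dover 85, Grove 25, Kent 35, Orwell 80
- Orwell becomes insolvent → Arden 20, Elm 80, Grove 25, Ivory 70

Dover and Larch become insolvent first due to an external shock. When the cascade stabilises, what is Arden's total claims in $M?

75

Round 1 — Dover, Larch become insolvent (initial).
  Arden: +55 → 55 < 110
  Grove: +25 → 25 < 90
  Kent: +35 → 35 < 80
  Orwell: +80 → 80 ≥ 60
Round 2 — Orwell becomes insolvent.
  Arden: +20 → 75 < 110
  Elm: +80 → 80 ≥ 40
  Grove: +25 → 50 < 90
  Ivory: +70 → 70 < 80
Round 3 — Elm becomes insolvent.
  Grove: +95 → 145 ≥ 90
  Ivory: +80 → 150 ≥ 80
Round 4 — Grove, Ivory become insolvent.
No further insolvencies.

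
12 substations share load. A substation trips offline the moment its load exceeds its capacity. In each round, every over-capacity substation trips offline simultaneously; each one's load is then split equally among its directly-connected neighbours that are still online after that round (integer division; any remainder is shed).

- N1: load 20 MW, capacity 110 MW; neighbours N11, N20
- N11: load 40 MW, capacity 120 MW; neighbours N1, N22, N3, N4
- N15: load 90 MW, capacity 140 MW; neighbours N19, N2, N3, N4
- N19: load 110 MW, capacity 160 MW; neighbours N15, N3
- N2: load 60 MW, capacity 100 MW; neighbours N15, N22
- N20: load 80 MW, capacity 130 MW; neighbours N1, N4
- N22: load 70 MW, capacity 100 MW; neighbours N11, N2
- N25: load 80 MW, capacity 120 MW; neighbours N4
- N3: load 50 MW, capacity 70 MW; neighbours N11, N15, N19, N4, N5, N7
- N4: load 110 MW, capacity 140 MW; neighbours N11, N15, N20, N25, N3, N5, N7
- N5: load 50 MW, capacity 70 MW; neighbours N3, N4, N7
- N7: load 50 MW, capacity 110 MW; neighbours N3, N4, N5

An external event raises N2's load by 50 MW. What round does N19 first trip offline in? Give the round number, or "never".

Round 1 — N2 at 110 > 100. N2 trips offline.
  N2 sheds 110 MW to N15, N22: 55 each.
    N15: 90+55 = 145 > 140
    N22: 70+55 = 125 > 100
Round 2 — N15, N22 trip offline.
  N15 sheds 145 MW to N19, N3, N4: 48 each (1 lost).
    N19: 110+48 = 158 ≤ 160
    N3: 50+48 = 98 > 70
    N4: 110+48 = 158 > 140
  N22 sheds 125 MW to N11: 125 each.
    N11: 40+125 = 165 > 120
Round 3 — N11, N3, N4 trip offline.
  N11 sheds 165 MW to N1: 165 each.
    N1: 20+165 = 185 > 110
  N3 sheds 98 MW to N19, N5, N7: 32 each (2 lost).
    N19: 158+32 = 190 > 160
    N5: 50+32 = 82 > 70
    N7: 50+32 = 82 ≤ 110
  N4 sheds 158 MW to N20, N25, N5, N7: 39 each (2 lost).
    N20: 80+39 = 119 ≤ 130
    N25: 80+39 = 119 ≤ 120
    N5: 82+39 = 121 > 70
    N7: 82+39 = 121 > 110
Round 4 — N1, N19, N5, N7 trip offline.
  N1 sheds 185 MW to N20: 185 each.
    N20: 119+185 = 304 > 130
  N19 sheds 190 MW: no online neighbours, lost.
  N5 sheds 121 MW: no online neighbours, lost.
  N7 sheds 121 MW: no online neighbours, lost.
Round 5 — N20 trips offline.
  N20 sheds 304 MW: no online neighbours, lost.
No further trips.

4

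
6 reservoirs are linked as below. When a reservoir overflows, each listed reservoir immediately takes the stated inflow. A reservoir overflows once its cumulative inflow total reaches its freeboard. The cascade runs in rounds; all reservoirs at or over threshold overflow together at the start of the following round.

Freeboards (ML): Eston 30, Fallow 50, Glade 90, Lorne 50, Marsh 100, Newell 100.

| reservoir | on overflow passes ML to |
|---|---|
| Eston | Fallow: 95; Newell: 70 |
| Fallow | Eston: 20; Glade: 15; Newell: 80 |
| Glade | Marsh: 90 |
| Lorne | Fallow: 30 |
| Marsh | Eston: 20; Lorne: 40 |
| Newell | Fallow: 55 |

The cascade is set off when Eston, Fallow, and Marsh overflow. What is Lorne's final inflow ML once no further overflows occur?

Round 1 — Eston, Fallow, Marsh overflow (initial).
  Glade: +15 → 15 < 90
  Lorne: +40 → 40 < 50
  Newell: +70+80 → 150 ≥ 100
Round 2 — Newell overflows.
No further overflows.

40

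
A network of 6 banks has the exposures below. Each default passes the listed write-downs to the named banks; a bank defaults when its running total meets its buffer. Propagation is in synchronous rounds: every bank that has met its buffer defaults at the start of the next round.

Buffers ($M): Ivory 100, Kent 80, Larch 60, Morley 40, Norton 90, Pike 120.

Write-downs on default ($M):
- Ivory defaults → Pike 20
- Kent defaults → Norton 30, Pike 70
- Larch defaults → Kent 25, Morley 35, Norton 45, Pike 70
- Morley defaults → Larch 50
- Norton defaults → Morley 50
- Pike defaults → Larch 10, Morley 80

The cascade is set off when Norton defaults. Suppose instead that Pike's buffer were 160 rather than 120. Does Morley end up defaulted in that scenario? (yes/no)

yes

With Pike's buffer at 160:
Round 1 — Norton defaults (initial).
  Morley: +50 → 50 ≥ 40
Round 2 — Morley defaults.
  Larch: +50 → 50 < 60
No further defaults.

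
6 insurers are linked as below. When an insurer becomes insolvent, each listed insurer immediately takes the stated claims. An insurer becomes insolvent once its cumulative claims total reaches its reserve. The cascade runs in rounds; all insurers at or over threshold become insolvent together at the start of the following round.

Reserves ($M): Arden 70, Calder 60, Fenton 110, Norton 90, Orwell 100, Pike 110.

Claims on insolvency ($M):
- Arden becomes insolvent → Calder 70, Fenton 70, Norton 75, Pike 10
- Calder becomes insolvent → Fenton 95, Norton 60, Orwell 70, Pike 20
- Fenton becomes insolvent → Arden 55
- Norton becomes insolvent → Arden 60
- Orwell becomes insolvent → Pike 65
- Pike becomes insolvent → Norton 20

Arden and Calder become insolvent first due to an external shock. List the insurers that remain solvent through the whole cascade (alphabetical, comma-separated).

Round 1 — Arden, Calder become insolvent (initial).
  Fenton: +70+95 → 165 ≥ 110
  Norton: +75+60 → 135 ≥ 90
  Orwell: +70 → 70 < 100
  Pike: +10+20 → 30 < 110
Round 2 — Fenton, Norton become insolvent.
No further insolvencies.

Orwell, Pike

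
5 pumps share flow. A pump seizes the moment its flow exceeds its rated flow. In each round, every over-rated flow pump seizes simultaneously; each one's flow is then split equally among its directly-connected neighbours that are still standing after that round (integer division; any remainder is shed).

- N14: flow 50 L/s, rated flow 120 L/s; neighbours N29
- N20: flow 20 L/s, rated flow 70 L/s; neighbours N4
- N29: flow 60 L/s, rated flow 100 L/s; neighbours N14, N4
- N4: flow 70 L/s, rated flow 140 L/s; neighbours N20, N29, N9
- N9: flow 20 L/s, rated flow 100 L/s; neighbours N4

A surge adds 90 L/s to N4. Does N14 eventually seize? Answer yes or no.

yes

Round 1 — N4 at 160 > 140. N4 seizes.
  N4 sheds 160 L/s to N20, N29, N9: 53 each (1 lost).
    N20: 20+53 = 73 > 70
    N29: 60+53 = 113 > 100
    N9: 20+53 = 73 ≤ 100
Round 2 — N20, N29 seize.
  N20 sheds 73 L/s: no online neighbours, lost.
  N29 sheds 113 L/s to N14: 113 each.
    N14: 50+113 = 163 > 120
Round 3 — N14 seizes.
  N14 sheds 163 L/s: no online neighbours, lost.
No further seizures.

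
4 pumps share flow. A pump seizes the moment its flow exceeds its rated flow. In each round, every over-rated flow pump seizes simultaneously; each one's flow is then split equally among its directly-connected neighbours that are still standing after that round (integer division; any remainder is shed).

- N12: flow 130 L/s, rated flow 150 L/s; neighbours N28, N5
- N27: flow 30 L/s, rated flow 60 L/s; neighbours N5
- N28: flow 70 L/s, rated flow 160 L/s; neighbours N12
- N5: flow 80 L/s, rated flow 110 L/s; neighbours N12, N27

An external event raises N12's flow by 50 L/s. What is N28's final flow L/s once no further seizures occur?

160

Round 1 — N12 at 180 > 150. N12 seizes.
  N12 sheds 180 L/s to N28, N5: 90 each.
    N28: 70+90 = 160 ≤ 160
    N5: 80+90 = 170 > 110
Round 2 — N5 seizes.
  N5 sheds 170 L/s to N27: 170 each.
    N27: 30+170 = 200 > 60
Round 3 — N27 seizes.
  N27 sheds 200 L/s: no online neighbours, lost.
No further seizures.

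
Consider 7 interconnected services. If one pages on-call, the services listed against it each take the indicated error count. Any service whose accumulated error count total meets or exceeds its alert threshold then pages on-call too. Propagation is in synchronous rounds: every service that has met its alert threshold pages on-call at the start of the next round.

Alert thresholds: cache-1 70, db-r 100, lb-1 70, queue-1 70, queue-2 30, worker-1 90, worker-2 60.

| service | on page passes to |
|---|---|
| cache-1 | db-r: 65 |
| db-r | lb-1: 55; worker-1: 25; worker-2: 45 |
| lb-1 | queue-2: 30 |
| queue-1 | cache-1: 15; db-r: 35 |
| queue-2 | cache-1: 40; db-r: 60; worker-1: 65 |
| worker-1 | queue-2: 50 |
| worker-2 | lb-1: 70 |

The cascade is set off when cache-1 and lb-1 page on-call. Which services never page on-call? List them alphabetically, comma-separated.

queue-1, worker-2

Round 1 — cache-1, lb-1 page on-call (initial).
  db-r: +65 → 65 < 100
  queue-2: +30 → 30 ≥ 30
Round 2 — queue-2 pages on-call.
  db-r: +60 → 125 ≥ 100
  worker-1: +65 → 65 < 90
Round 3 — db-r pages on-call.
  worker-1: +25 → 90 ≥ 90
  worker-2: +45 → 45 < 60
Round 4 — worker-1 pages on-call.
No further pages.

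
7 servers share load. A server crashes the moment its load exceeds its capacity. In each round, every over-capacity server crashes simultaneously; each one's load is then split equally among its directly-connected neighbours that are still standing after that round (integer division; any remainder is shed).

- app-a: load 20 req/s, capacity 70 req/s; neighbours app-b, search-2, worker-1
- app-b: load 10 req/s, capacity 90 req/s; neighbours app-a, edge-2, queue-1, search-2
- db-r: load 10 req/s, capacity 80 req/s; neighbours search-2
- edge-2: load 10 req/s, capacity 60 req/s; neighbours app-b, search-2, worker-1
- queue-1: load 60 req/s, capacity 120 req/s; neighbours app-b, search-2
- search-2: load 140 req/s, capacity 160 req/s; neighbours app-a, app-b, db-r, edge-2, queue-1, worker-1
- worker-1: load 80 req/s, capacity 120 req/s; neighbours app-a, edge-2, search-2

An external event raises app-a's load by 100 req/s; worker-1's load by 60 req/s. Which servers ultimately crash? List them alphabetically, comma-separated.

app-a, app-b, db-r, edge-2, queue-1, search-2, worker-1

Round 1 — app-a at 120 > 70; worker-1 at 140 > 120. app-a, worker-1 crash.
  app-a sheds 120 req/s to app-b, search-2: 60 each.
    app-b: 10+60 = 70 ≤ 90
    search-2: 140+60 = 200 > 160
  worker-1 sheds 140 req/s to edge-2, search-2: 70 each.
    edge-2: 10+70 = 80 > 60
    search-2: 200+70 = 270 > 160
Round 2 — edge-2, search-2 crash.
  edge-2 sheds 80 req/s to app-b: 80 each.
    app-b: 70+80 = 150 > 90
  search-2 sheds 270 req/s to app-b, db-r, queue-1: 90 each.
    app-b: 150+90 = 240 > 90
    db-r: 10+90 = 100 > 80
    queue-1: 60+90 = 150 > 120
Round 3 — app-b, db-r, queue-1 crash.
  app-b sheds 240 req/s: no online neighbours, lost.
  db-r sheds 100 req/s: no online neighbours, lost.
  queue-1 sheds 150 req/s: no online neighbours, lost.
No further crashes.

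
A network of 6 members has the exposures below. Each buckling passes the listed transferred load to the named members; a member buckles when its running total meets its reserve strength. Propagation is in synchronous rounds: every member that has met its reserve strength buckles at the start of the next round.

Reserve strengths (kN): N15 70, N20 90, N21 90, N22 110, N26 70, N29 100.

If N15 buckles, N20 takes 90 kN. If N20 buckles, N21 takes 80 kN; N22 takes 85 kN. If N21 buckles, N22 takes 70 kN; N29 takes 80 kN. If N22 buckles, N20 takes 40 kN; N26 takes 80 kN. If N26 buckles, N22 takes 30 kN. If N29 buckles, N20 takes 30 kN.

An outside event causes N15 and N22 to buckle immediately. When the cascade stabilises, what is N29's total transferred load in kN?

Round 1 — N15, N22 buckle (initial).
  N20: +90+40 → 130 ≥ 90
  N26: +80 → 80 ≥ 70
Round 2 — N20, N26 buckle.
  N21: +80 → 80 < 90
No further bucklings.

0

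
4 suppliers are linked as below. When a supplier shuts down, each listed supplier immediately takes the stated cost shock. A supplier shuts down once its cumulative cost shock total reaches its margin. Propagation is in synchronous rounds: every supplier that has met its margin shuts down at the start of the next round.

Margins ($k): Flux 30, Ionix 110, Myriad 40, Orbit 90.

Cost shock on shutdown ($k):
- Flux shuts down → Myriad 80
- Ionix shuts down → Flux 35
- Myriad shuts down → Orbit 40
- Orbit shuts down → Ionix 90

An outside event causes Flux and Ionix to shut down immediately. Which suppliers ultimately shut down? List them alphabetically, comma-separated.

Flux, Ionix, Myriad

Round 1 — Flux, Ionix shut down (initial).
  Myriad: +80 → 80 ≥ 40
Round 2 — Myriad shuts down.
  Orbit: +40 → 40 < 90
No further shutdowns.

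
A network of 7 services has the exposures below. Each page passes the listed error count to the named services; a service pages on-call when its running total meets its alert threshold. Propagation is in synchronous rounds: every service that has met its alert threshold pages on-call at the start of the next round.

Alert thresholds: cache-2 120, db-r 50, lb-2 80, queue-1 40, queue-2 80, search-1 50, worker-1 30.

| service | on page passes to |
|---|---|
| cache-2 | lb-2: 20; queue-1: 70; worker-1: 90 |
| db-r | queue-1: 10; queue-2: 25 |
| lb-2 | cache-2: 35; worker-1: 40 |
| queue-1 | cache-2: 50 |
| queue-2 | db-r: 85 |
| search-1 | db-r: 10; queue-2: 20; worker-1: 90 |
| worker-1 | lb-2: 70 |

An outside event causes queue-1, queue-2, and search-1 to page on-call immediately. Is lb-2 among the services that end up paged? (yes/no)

no

Round 1 — queue-1, queue-2, search-1 page on-call (initial).
  cache-2: +50 → 50 < 120
  db-r: +85+10 → 95 ≥ 50
  worker-1: +90 → 90 ≥ 30
Round 2 — db-r, worker-1 page on-call.
  lb-2: +70 → 70 < 80
No further pages.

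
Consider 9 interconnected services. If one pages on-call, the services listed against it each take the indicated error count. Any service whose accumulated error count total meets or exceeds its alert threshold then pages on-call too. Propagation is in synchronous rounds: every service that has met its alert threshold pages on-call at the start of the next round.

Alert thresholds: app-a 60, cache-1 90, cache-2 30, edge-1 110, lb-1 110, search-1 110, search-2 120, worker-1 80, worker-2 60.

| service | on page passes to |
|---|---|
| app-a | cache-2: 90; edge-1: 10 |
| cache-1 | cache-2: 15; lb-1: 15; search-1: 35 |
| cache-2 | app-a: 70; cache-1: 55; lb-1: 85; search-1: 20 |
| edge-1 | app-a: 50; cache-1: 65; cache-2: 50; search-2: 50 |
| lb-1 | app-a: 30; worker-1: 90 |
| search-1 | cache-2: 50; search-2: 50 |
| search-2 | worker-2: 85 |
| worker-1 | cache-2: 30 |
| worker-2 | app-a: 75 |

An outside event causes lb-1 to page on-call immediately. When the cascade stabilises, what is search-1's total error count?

Round 1 — lb-1 pages on-call (initial).
  app-a: +30 → 30 < 60
  worker-1: +90 → 90 ≥ 80
Round 2 — worker-1 pages on-call.
  cache-2: +30 → 30 ≥ 30
Round 3 — cache-2 pages on-call.
  app-a: +70 → 100 ≥ 60
  cache-1: +55 → 55 < 90
  search-1: +20 → 20 < 110
Round 4 — app-a pages on-call.
  edge-1: +10 → 10 < 110
No further pages.

20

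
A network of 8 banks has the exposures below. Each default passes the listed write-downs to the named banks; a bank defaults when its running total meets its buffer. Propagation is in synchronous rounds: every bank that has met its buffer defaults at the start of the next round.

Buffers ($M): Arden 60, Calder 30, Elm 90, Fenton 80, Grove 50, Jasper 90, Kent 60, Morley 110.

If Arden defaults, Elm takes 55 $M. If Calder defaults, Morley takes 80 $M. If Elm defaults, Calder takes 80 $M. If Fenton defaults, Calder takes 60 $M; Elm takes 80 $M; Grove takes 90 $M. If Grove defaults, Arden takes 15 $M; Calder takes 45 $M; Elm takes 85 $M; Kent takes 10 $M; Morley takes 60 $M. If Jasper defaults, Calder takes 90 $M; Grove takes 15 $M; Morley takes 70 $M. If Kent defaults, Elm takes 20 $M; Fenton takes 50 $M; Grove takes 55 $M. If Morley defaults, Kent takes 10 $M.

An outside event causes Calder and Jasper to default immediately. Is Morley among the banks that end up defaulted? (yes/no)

Round 1 — Calder, Jasper default (initial).
  Grove: +15 → 15 < 50
  Morley: +80+70 → 150 ≥ 110
Round 2 — Morley defaults.
  Kent: +10 → 10 < 60
No further defaults.

yes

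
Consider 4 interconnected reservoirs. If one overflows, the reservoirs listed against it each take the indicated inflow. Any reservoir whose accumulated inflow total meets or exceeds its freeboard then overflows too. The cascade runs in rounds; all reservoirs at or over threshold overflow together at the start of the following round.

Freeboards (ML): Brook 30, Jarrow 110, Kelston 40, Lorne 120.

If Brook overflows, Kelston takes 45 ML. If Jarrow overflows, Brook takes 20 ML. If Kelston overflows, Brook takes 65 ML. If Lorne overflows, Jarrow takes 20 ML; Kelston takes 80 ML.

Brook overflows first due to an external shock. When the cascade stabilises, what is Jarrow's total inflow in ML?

0

Round 1 — Brook overflows (initial).
  Kelston: +45 → 45 ≥ 40
Round 2 — Kelston overflows.
No further overflows.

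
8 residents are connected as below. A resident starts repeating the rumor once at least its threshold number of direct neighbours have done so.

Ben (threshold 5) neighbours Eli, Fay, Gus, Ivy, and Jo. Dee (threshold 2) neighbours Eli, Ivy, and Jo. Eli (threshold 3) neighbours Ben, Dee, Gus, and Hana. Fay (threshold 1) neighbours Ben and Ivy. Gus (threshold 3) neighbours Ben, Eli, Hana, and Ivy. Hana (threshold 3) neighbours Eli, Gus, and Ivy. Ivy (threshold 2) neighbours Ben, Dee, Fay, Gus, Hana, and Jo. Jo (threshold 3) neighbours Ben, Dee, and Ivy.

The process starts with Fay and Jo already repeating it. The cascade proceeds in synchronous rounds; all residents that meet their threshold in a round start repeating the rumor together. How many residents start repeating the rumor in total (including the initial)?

Round 1 — Fay, Jo start repeating the rumor (initial).
Round 2 — checking thresholds:
  Ben: 2 of 5 neighbours < 5, not yet.
  Dee: 1 of 3 neighbours < 2, not yet.
  Ivy: 2 of 6 neighbours ≥ 2, starts repeating the rumor.
Round 3 — checking thresholds:
  Ben: 3 of 5 neighbours < 5, not yet.
  Dee: 2 of 3 neighbours ≥ 2, starts repeating the rumor.
  Gus: 1 of 4 neighbours < 3, not yet.
  Hana: 1 of 3 neighbours < 3, not yet.
Round 4 — no new spreads; cascade stops.

4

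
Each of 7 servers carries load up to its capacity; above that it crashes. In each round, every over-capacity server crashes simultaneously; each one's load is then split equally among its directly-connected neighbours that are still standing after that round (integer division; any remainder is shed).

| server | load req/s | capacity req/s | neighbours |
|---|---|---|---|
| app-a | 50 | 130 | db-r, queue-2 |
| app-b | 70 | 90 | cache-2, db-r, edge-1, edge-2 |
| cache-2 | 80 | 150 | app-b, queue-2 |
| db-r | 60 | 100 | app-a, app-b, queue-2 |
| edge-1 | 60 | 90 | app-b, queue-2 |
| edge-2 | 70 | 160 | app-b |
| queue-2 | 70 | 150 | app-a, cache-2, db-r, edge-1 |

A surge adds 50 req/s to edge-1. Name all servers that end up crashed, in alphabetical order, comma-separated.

Round 1 — edge-1 at 110 > 90. edge-1 crashes.
  edge-1 sheds 110 req/s to app-b, queue-2: 55 each.
    app-b: 70+55 = 125 > 90
    queue-2: 70+55 = 125 ≤ 150
Round 2 — app-b crashes.
  app-b sheds 125 req/s to cache-2, db-r, edge-2: 41 each (2 lost).
    cache-2: 80+41 = 121 ≤ 150
    db-r: 60+41 = 101 > 100
    edge-2: 70+41 = 111 ≤ 160
Round 3 — db-r crashes.
  db-r sheds 101 req/s to app-a, queue-2: 50 each (1 lost).
    app-a: 50+50 = 100 ≤ 130
    queue-2: 125+50 = 175 > 150
Round 4 — queue-2 crashes.
  queue-2 sheds 175 req/s to app-a, cache-2: 87 each (1 lost).
    app-a: 100+87 = 187 > 130
    cache-2: 121+87 = 208 > 150
Round 5 — app-a, cache-2 crash.
  app-a sheds 187 req/s: no online neighbours, lost.
  cache-2 sheds 208 req/s: no online neighbours, lost.
No further crashes.

app-a, app-b, cache-2, db-r, edge-1, queue-2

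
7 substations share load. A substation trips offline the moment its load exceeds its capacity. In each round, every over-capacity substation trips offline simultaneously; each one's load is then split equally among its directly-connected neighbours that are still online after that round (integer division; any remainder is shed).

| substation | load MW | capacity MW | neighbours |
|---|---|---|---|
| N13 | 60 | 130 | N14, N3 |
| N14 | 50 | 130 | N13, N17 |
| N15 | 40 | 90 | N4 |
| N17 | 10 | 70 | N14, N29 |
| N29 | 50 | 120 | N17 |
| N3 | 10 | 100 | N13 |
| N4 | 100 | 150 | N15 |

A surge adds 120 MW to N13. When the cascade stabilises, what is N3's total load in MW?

100

Round 1 — N13 at 180 > 130. N13 trips offline.
  N13 sheds 180 MW to N14, N3: 90 each.
    N14: 50+90 = 140 > 130
    N3: 10+90 = 100 ≤ 100
Round 2 — N14 trips offline.
  N14 sheds 140 MW to N17: 140 each.
    N17: 10+140 = 150 > 70
Round 3 — N17 trips offline.
  N17 sheds 150 MW to N29: 150 each.
    N29: 50+150 = 200 > 120
Round 4 — N29 trips offline.
  N29 sheds 200 MW: no online neighbours, lost.
No further trips.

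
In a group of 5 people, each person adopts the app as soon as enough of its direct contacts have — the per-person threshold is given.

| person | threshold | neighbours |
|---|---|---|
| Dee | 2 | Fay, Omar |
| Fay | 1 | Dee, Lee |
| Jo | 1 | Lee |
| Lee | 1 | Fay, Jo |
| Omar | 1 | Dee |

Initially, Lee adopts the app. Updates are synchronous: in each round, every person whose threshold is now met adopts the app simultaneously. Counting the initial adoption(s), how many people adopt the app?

Round 1 — Lee adopts the app (initial).
Round 2 — checking thresholds:
  Fay: 1 of 2 neighbours ≥ 1, adopts the app.
  Jo: 1 of 1 neighbours ≥ 1, adopts the app.
Round 3 — no new adoptions; cascade stops.

3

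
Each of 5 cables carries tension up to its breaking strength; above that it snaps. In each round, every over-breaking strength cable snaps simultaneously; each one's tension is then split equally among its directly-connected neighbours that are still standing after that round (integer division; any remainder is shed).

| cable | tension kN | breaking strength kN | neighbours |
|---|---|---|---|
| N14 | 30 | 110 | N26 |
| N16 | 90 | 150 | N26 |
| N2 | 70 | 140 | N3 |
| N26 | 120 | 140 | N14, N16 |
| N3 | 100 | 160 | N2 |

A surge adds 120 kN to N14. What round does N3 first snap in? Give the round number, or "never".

Round 1 — N14 at 150 > 110. N14 snaps.
  N14 sheds 150 kN to N26: 150 each.
    N26: 120+150 = 270 > 140
Round 2 — N26 snaps.
  N26 sheds 270 kN to N16: 270 each.
    N16: 90+270 = 360 > 150
Round 3 — N16 snaps.
  N16 sheds 360 kN: no online neighbours, lost.
No further breaks.

never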